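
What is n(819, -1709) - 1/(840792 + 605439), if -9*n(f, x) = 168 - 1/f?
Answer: -66329458964/3553389567 ≈ -18.667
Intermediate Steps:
n(f, x) = -56/3 + 1/(9*f) (n(f, x) = -(168 - 1/f)/9 = -56/3 + 1/(9*f))
n(819, -1709) - 1/(840792 + 605439) = (⅑)*(1 - 168*819)/819 - 1/(840792 + 605439) = (⅑)*(1/819)*(1 - 137592) - 1/1446231 = (⅑)*(1/819)*(-137591) - 1*1/1446231 = -137591/7371 - 1/1446231 = -66329458964/3553389567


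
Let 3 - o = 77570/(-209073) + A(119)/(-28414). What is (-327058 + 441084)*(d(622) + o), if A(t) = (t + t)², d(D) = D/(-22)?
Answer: -7758805911265132/2970300111 ≈ -2.6121e+6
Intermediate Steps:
d(D) = -D/22 (d(D) = D*(-1/22) = -D/22)
A(t) = 4*t² (A(t) = (2*t)² = 4*t²)
o = 15934302829/2970300111 (o = 3 - (77570/(-209073) + (4*119²)/(-28414)) = 3 - (77570*(-1/209073) + (4*14161)*(-1/28414)) = 3 - (-77570/209073 + 56644*(-1/28414)) = 3 - (-77570/209073 - 28322/14207) = 3 - 1*(-7023402496/2970300111) = 3 + 7023402496/2970300111 = 15934302829/2970300111 ≈ 5.3645)
(-327058 + 441084)*(d(622) + o) = (-327058 + 441084)*(-1/22*622 + 15934302829/2970300111) = 114026*(-311/11 + 15934302829/2970300111) = 114026*(-748486003402/32673301221) = -7758805911265132/2970300111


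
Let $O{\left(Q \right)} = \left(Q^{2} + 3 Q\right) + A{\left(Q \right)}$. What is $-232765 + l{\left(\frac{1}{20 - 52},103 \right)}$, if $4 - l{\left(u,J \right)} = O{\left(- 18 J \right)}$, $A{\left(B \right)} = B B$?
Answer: $-7101831$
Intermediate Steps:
$A{\left(B \right)} = B^{2}$
$O{\left(Q \right)} = 2 Q^{2} + 3 Q$ ($O{\left(Q \right)} = \left(Q^{2} + 3 Q\right) + Q^{2} = 2 Q^{2} + 3 Q$)
$l{\left(u,J \right)} = 4 + 18 J \left(3 - 36 J\right)$ ($l{\left(u,J \right)} = 4 - - 18 J \left(3 + 2 \left(- 18 J\right)\right) = 4 - - 18 J \left(3 - 36 J\right) = 4 + 18 J \left(3 - 36 J\right)$)
$-232765 + l{\left(\frac{1}{20 - 52},103 \right)} = -232765 + \left(4 - 648 \cdot 103^{2} + 54 \cdot 103\right) = -232765 + \left(4 - 6874632 + 5562\right) = -232765 - 6869066 = -7101831$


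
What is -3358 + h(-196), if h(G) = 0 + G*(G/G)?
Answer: -3554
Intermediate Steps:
h(G) = G (h(G) = 0 + G*1 = 0 + G = G)
-3358 + h(-196) = -3358 - 196 = -3554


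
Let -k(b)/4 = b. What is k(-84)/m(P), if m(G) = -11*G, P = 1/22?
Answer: -672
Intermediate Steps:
P = 1/22 ≈ 0.045455
k(b) = -4*b
k(-84)/m(P) = (-4*(-84))/((-11*1/22)) = 336/(-½) = 336*(-2) = -672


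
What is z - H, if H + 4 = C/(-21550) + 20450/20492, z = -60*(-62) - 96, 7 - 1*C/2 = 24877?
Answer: 80033713161/22080130 ≈ 3624.7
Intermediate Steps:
C = -49740 (C = 14 - 2*24877 = 14 - 49754 = -49740)
z = 3624 (z = 3720 - 96 = 3624)
H = -15322041/22080130 (H = -4 + (-49740/(-21550) + 20450/20492) = -4 + (-49740*(-1/21550) + 20450*(1/20492)) = -4 + (4974/2155 + 10225/10246) = -4 + 72998479/22080130 = -15322041/22080130 ≈ -0.69393)
z - H = 3624 - 1*(-15322041/22080130) = 3624 + 15322041/22080130 = 80033713161/22080130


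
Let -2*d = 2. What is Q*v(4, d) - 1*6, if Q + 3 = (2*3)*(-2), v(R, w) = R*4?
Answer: -246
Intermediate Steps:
d = -1 (d = -½*2 = -1)
v(R, w) = 4*R
Q = -15 (Q = -3 + (2*3)*(-2) = -3 + 6*(-2) = -3 - 12 = -15)
Q*v(4, d) - 1*6 = -60*4 - 1*6 = -15*16 - 6 = -240 - 6 = -246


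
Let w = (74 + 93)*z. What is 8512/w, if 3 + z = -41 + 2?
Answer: -608/501 ≈ -1.2136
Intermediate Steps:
z = -42 (z = -3 + (-41 + 2) = -3 - 39 = -42)
w = -7014 (w = (74 + 93)*(-42) = 167*(-42) = -7014)
8512/w = 8512/(-7014) = 8512*(-1/7014) = -608/501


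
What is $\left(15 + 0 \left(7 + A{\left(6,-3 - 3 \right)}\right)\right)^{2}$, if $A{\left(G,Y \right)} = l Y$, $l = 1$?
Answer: $225$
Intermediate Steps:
$A{\left(G,Y \right)} = Y$ ($A{\left(G,Y \right)} = 1 Y = Y$)
$\left(15 + 0 \left(7 + A{\left(6,-3 - 3 \right)}\right)\right)^{2} = \left(15 + 0 \left(7 - 6\right)\right)^{2} = \left(15 + 0 \cdot 1\right)^{2} = \left(15 + 0\right)^{2} = 15^{2} = 225$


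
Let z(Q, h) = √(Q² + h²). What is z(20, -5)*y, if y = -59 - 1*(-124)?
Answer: 325*√17 ≈ 1340.0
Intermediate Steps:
y = 65 (y = -59 + 124 = 65)
z(20, -5)*y = √(20² + (-5)²)*65 = √(400 + 25)*65 = √425*65 = (5*√17)*65 = 325*√17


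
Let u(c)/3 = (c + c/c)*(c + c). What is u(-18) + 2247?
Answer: 4083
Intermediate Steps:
u(c) = 6*c*(1 + c) (u(c) = 3*((c + c/c)*(c + c)) = 3*((c + 1)*(2*c)) = 3*((1 + c)*(2*c)) = 3*(2*c*(1 + c)) = 6*c*(1 + c))
u(-18) + 2247 = 6*(-18)*(1 - 18) + 2247 = 6*(-18)*(-17) + 2247 = 1836 + 2247 = 4083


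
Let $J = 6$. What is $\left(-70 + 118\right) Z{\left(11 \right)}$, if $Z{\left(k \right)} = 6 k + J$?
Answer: $3456$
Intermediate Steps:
$Z{\left(k \right)} = 6 + 6 k$ ($Z{\left(k \right)} = 6 k + 6 = 6 + 6 k$)
$\left(-70 + 118\right) Z{\left(11 \right)} = \left(-70 + 118\right) \left(6 + 6 \cdot 11\right) = 48 \left(6 + 66\right) = 48 \cdot 72 = 3456$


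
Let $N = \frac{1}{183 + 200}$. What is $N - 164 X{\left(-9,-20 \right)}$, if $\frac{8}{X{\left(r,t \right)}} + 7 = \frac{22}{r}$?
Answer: $\frac{4522549}{32555} \approx 138.92$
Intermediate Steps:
$X{\left(r,t \right)} = \frac{8}{-7 + \frac{22}{r}}$
$N = \frac{1}{383} \approx 0.002611$
$N - 164 X{\left(-9,-20 \right)} = \frac{1}{383} - 164 \left(\left(-8\right) \left(-9\right) \frac{1}{-22 + 7 \left(-9\right)}\right) = \frac{1}{383} - 164 \left(\left(-8\right) \left(-9\right) \frac{1}{-22 - 63}\right) = \frac{1}{383} - 164 \left(\left(-8\right) \left(-9\right) \frac{1}{-85}\right) = \frac{1}{383} - 164 \left(\left(-8\right) \left(-9\right) \left(- \frac{1}{85}\right)\right) = \frac{1}{383} - - \frac{11808}{85} = \frac{1}{383} + \frac{11808}{85} = \frac{4522549}{32555}$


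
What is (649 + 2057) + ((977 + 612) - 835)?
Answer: 3460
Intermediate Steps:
(649 + 2057) + ((977 + 612) - 835) = 2706 + (1589 - 835) = 2706 + 754 = 3460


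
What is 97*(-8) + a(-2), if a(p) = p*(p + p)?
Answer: -768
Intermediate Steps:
a(p) = 2*p² (a(p) = p*(2*p) = 2*p²)
97*(-8) + a(-2) = 97*(-8) + 2*(-2)² = -776 + 2*4 = -776 + 8 = -768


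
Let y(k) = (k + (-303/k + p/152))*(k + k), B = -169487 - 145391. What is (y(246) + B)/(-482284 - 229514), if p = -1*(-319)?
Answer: 7349939/27048324 ≈ 0.27173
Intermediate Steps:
p = 319
B = -314878
y(k) = 2*k*(319/152 + k - 303/k) (y(k) = (k + (-303/k + 319/152))*(k + k) = (k + (-303/k + 319*(1/152)))*(2*k) = (k + (-303/k + 319/152))*(2*k) = (k + (319/152 - 303/k))*(2*k) = (319/152 + k - 303/k)*(2*k) = 2*k*(319/152 + k - 303/k))
(y(246) + B)/(-482284 - 229514) = ((-606 + 2*246² + (319/76)*246) - 314878)/(-482284 - 229514) = ((-606 + 2*60516 + 39237/38) - 314878)/(-711798) = ((-606 + 121032 + 39237/38) - 314878)*(-1/711798) = (4615425/38 - 314878)*(-1/711798) = -7349939/38*(-1/711798) = 7349939/27048324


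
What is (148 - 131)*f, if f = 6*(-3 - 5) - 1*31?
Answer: -1343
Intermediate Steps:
f = -79 (f = 6*(-8) - 31 = -48 - 31 = -79)
(148 - 131)*f = (148 - 131)*(-79) = 17*(-79) = -1343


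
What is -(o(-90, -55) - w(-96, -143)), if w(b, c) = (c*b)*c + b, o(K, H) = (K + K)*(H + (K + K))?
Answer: -2005500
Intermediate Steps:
o(K, H) = 2*K*(H + 2*K) (o(K, H) = (2*K)*(H + 2*K) = 2*K*(H + 2*K))
w(b, c) = b + b*c² (w(b, c) = (b*c)*c + b = b*c² + b = b + b*c²)
-(o(-90, -55) - w(-96, -143)) = -(2*(-90)*(-55 + 2*(-90)) - (-96)*(1 + (-143)²)) = -(2*(-90)*(-55 - 180) - (-96)*(1 + 20449)) = -(2*(-90)*(-235) - (-96)*20450) = -(42300 - 1*(-1963200)) = -(42300 + 1963200) = -1*2005500 = -2005500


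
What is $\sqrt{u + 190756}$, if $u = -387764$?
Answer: $4 i \sqrt{12313} \approx 443.86 i$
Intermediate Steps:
$\sqrt{u + 190756} = \sqrt{-387764 + 190756} = \sqrt{-197008} = 4 i \sqrt{12313}$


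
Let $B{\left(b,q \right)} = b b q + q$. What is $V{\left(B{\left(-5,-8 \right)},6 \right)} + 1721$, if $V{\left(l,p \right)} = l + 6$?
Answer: $1519$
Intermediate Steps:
$B{\left(b,q \right)} = q + q b^{2}$ ($B{\left(b,q \right)} = b^{2} q + q = q b^{2} + q = q + q b^{2}$)
$V{\left(l,p \right)} = 6 + l$
$V{\left(B{\left(-5,-8 \right)},6 \right)} + 1721 = \left(6 - 8 \left(1 + \left(-5\right)^{2}\right)\right) + 1721 = \left(6 - 8 \left(1 + 25\right)\right) + 1721 = \left(6 - 208\right) + 1721 = -202 + 1721 = 1519$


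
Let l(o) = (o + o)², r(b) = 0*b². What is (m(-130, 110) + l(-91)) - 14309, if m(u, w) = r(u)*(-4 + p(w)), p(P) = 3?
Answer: 18815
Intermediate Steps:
r(b) = 0
m(u, w) = 0 (m(u, w) = 0*(-4 + 3) = 0*(-1) = 0)
l(o) = 4*o² (l(o) = (2*o)² = 4*o²)
(m(-130, 110) + l(-91)) - 14309 = (0 + 4*(-91)²) - 14309 = (0 + 4*8281) - 14309 = (0 + 33124) - 14309 = 33124 - 14309 = 18815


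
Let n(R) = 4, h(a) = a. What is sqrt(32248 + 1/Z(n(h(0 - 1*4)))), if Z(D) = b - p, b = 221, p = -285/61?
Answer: 97*sqrt(649493646)/13766 ≈ 179.58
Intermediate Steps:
p = -285/61 (p = -285*1/61 = -285/61 ≈ -4.6721)
Z(D) = 13766/61 (Z(D) = 221 - 1*(-285/61) = 221 + 285/61 = 13766/61)
sqrt(32248 + 1/Z(n(h(0 - 1*4)))) = sqrt(32248 + 1/(13766/61)) = sqrt(32248 + 61/13766) = sqrt(443926029/13766) = 97*sqrt(649493646)/13766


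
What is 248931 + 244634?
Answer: 493565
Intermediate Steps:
248931 + 244634 = 493565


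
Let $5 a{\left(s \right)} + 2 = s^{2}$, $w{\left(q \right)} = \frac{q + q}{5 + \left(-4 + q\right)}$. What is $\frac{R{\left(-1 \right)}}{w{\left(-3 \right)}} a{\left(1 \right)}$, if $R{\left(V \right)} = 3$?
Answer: $- \frac{1}{5} \approx -0.2$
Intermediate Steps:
$w{\left(q \right)} = \frac{2 q}{1 + q}$
$a{\left(s \right)} = - \frac{2}{5} + \frac{s^{2}}{5}$
$\frac{R{\left(-1 \right)}}{w{\left(-3 \right)}} a{\left(1 \right)} = \frac{3}{2 \left(-3\right) \frac{1}{1 - 3}} \left(- \frac{2}{5} + \frac{1^{2}}{5}\right) = \frac{3}{2 \left(-3\right) \frac{1}{-2}} \left(- \frac{2}{5} + \frac{1}{5} \cdot 1\right) = \frac{3}{2 \left(-3\right) \left(- \frac{1}{2}\right)} \left(- \frac{2}{5} + \frac{1}{5}\right) = \frac{3}{3} \left(- \frac{1}{5}\right) = 3 \cdot \frac{1}{3} \left(- \frac{1}{5}\right) = 1 \left(- \frac{1}{5}\right) = - \frac{1}{5}$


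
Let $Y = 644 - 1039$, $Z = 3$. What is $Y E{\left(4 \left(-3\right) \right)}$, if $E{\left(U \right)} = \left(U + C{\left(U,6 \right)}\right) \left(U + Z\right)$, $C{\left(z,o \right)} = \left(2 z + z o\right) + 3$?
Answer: $-373275$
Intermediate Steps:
$C{\left(z,o \right)} = 3 + 2 z + o z$ ($C{\left(z,o \right)} = \left(2 z + o z\right) + 3 = 3 + 2 z + o z$)
$E{\left(U \right)} = \left(3 + U\right) \left(3 + 9 U\right)$ ($E{\left(U \right)} = \left(U + \left(3 + 2 U + 6 U\right)\right) \left(U + 3\right) = \left(U + \left(3 + 8 U\right)\right) \left(3 + U\right) = \left(3 + 9 U\right) \left(3 + U\right) = \left(3 + U\right) \left(3 + 9 U\right)$)
$Y = -395$ ($Y = 644 - 1039 = -395$)
$Y E{\left(4 \left(-3\right) \right)} = - 395 \left(9 + 9 \left(4 \left(-3\right)\right)^{2} + 30 \cdot 4 \left(-3\right)\right) = - 395 \left(9 + 9 \left(-12\right)^{2} + 30 \left(-12\right)\right) = - 395 \left(9 + 9 \cdot 144 - 360\right) = - 395 \left(9 + 1296 - 360\right) = \left(-395\right) 945 = -373275$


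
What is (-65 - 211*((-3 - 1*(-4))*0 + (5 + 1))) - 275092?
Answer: -276423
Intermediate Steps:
(-65 - 211*((-3 - 1*(-4))*0 + (5 + 1))) - 275092 = (-65 - 211*((-3 + 4)*0 + 6)) - 275092 = (-65 - 211*(1*0 + 6)) - 275092 = (-65 - 211*(0 + 6)) - 275092 = (-65 - 211*6) - 275092 = (-65 - 1266) - 275092 = -1331 - 275092 = -276423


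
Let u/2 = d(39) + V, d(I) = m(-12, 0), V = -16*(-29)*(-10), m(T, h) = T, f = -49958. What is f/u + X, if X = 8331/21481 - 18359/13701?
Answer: 6047984623703/1369135614012 ≈ 4.4174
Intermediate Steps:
V = -4640 (V = 464*(-10) = -4640)
d(I) = -12
u = -9304 (u = 2*(-12 - 4640) = 2*(-4652) = -9304)
X = -280226648/294311181 (X = 8331*(1/21481) - 18359*1/13701 = 8331/21481 - 18359/13701 = -280226648/294311181 ≈ -0.95214)
f/u + X = -49958/(-9304) - 280226648/294311181 = -49958*(-1/9304) - 280226648/294311181 = 24979/4652 - 280226648/294311181 = 6047984623703/1369135614012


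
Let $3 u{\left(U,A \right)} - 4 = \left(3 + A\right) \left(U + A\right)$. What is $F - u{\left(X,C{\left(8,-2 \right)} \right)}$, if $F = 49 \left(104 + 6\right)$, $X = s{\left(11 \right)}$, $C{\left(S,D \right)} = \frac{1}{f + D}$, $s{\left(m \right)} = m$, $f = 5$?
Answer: $\frac{145154}{27} \approx 5376.1$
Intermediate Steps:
$C{\left(S,D \right)} = \frac{1}{5 + D}$
$X = 11$
$u{\left(U,A \right)} = \frac{4}{3} + \frac{\left(3 + A\right) \left(A + U\right)}{3}$ ($u{\left(U,A \right)} = \frac{4}{3} + \frac{\left(3 + A\right) \left(U + A\right)}{3} = \frac{4}{3} + \frac{\left(3 + A\right) \left(A + U\right)}{3}$)
$F = 5390$ ($F = 49 \cdot 110 = 5390$)
$F - u{\left(X,C{\left(8,-2 \right)} \right)} = 5390 - \left(\frac{4}{3} + \frac{1}{5 - 2} + 11 + \frac{\left(\frac{1}{5 - 2}\right)^{2}}{3} + \frac{1}{3} \frac{1}{5 - 2} \cdot 11\right) = 5390 - \left(\frac{4}{3} + \frac{1}{3} + 11 + \frac{\left(\frac{1}{3}\right)^{2}}{3} + \frac{1}{3} \cdot \frac{1}{3} \cdot 11\right) = 5390 - \left(\frac{4}{3} + \frac{1}{3} + 11 + \frac{1}{3 \cdot 9} + \frac{1}{3} \cdot \frac{1}{3} \cdot 11\right) = 5390 - \left(\frac{4}{3} + \frac{1}{3} + 11 + \frac{1}{3} \cdot \frac{1}{9} + \frac{11}{9}\right) = 5390 - \left(\frac{4}{3} + \frac{1}{3} + 11 + \frac{1}{27} + \frac{11}{9}\right) = 5390 - \frac{376}{27} = \frac{145154}{27}$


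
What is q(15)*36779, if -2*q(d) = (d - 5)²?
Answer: -1838950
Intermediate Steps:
q(d) = -(-5 + d)²/2 (q(d) = -(d - 5)²/2 = -(-5 + d)²/2)
q(15)*36779 = -(-5 + 15)²/2*36779 = -½*10²*36779 = -½*100*36779 = -50*36779 = -1838950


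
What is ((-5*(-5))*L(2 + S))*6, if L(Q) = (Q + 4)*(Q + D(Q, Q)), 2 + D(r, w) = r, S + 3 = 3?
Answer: 1800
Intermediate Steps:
S = 0 (S = -3 + 3 = 0)
D(r, w) = -2 + r
L(Q) = (-2 + 2*Q)*(4 + Q) (L(Q) = (Q + 4)*(Q + (-2 + Q)) = (4 + Q)*(-2 + 2*Q) = (-2 + 2*Q)*(4 + Q))
((-5*(-5))*L(2 + S))*6 = ((-5*(-5))*(-8 + 2*(2 + 0)**2 + 6*(2 + 0)))*6 = (25*(-8 + 2*2**2 + 6*2))*6 = (25*(-8 + 2*4 + 12))*6 = (25*(-8 + 8 + 12))*6 = (25*12)*6 = 300*6 = 1800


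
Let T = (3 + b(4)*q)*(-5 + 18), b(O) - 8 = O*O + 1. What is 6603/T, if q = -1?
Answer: -6603/286 ≈ -23.087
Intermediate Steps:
b(O) = 9 + O² (b(O) = 8 + (O*O + 1) = 8 + (O² + 1) = 8 + (1 + O²) = 9 + O²)
T = -286 (T = (3 + (9 + 4²)*(-1))*(-5 + 18) = (3 + (9 + 16)*(-1))*13 = (3 + 25*(-1))*13 = (3 - 25)*13 = -22*13 = -286)
6603/T = 6603/(-286) = 6603*(-1/286) = -6603/286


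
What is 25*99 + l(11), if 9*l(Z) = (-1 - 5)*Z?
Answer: 7403/3 ≈ 2467.7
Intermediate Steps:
l(Z) = -2*Z/3 (l(Z) = ((-1 - 5)*Z)/9 = (-6*Z)/9 = -2*Z/3)
25*99 + l(11) = 25*99 - 2/3*11 = 2475 - 22/3 = 7403/3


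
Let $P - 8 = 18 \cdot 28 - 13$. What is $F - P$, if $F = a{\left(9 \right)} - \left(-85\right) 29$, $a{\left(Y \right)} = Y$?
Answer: $1975$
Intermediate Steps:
$P = 499$ ($P = 8 + \left(18 \cdot 28 - 13\right) = 8 + \left(504 + \left(\left(3 - 8\right) - 8\right)\right) = 8 + \left(504 - 13\right) = 8 + 491 = 499$)
$F = 2474$ ($F = 9 - \left(-85\right) 29 = 9 - -2465 = 9 + 2465 = 2474$)
$F - P = 2474 - 499 = 1975$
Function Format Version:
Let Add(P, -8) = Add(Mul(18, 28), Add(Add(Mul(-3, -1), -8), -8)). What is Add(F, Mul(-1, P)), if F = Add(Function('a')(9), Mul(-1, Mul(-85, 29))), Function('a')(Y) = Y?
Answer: 1975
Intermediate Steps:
P = 499 (P = Add(8, Add(Mul(18, 28), Add(Add(Mul(-3, -1), -8), -8))) = Add(8, Add(504, Add(Add(3, -8), -8))) = Add(8, Add(504, Add(-5, -8))) = Add(8, Add(504, -13)) = Add(8, 491) = 499)
F = 2474 (F = Add(9, Mul(-1, Mul(-85, 29))) = Add(9, Mul(-1, -2465)) = Add(9, 2465) = 2474)
Add(F, Mul(-1, P)) = Add(2474, Mul(-1, 499)) = Add(2474, -499) = 1975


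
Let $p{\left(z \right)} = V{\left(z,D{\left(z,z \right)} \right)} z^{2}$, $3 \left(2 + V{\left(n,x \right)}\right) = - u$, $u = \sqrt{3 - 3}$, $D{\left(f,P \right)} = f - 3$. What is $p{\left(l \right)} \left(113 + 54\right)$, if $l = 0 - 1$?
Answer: $-334$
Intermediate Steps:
$l = -1$
$D{\left(f,P \right)} = -3 + f$
$u = 0$ ($u = \sqrt{0} = 0$)
$V{\left(n,x \right)} = -2$ ($V{\left(n,x \right)} = -2 + \frac{\left(-1\right) 0}{3} = -2 + \frac{1}{3} \cdot 0 = -2 + 0 = -2$)
$p{\left(z \right)} = - 2 z^{2}$
$p{\left(l \right)} \left(113 + 54\right) = - 2 \left(-1\right)^{2} \left(113 + 54\right) = \left(-2\right) 1 \cdot 167 = \left(-2\right) 167 = -334$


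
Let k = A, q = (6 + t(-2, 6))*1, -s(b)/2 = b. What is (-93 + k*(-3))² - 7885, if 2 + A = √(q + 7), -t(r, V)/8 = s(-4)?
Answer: -775 + 522*I*√51 ≈ -775.0 + 3727.8*I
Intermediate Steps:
s(b) = -2*b
t(r, V) = -64 (t(r, V) = -(-16)*(-4) = -8*8 = -64)
q = -58 (q = (6 - 64)*1 = -58*1 = -58)
A = -2 + I*√51 (A = -2 + √(-58 + 7) = -2 + √(-51) = -2 + I*√51 ≈ -2.0 + 7.1414*I)
k = -2 + I*√51 ≈ -2.0 + 7.1414*I
(-93 + k*(-3))² - 7885 = (-93 + (-2 + I*√51)*(-3))² - 7885 = (-93 + (6 - 3*I*√51))² - 7885 = (-87 - 3*I*√51)² - 7885 = -7885 + (-87 - 3*I*√51)²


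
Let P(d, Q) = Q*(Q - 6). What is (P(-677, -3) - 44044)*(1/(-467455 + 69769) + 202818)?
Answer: -3550317866413499/397686 ≈ -8.9274e+9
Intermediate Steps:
P(d, Q) = Q*(-6 + Q)
(P(-677, -3) - 44044)*(1/(-467455 + 69769) + 202818) = (-3*(-6 - 3) - 44044)*(1/(-467455 + 69769) + 202818) = (-3*(-9) - 44044)*(1/(-397686) + 202818) = (27 - 44044)*(-1/397686 + 202818) = -44017*80657879147/397686 = -3550317866413499/397686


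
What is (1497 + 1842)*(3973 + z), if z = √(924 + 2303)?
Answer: 13265847 + 3339*√3227 ≈ 1.3456e+7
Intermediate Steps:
z = √3227 ≈ 56.807
(1497 + 1842)*(3973 + z) = (1497 + 1842)*(3973 + √3227) = 3339*(3973 + √3227) = 13265847 + 3339*√3227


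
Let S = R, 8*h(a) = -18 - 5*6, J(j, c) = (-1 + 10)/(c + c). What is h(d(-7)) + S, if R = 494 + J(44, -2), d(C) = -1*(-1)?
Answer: 1943/4 ≈ 485.75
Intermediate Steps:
d(C) = 1
J(j, c) = 9/(2*c) (J(j, c) = 9/((2*c)) = 9*(1/(2*c)) = 9/(2*c))
h(a) = -6 (h(a) = (-18 - 5*6)/8 = (-18 - 30)/8 = (⅛)*(-48) = -6)
R = 1967/4 (R = 494 + (9/2)/(-2) = 494 + (9/2)*(-½) = 494 - 9/4 = 1967/4 ≈ 491.75)
S = 1967/4 ≈ 491.75
h(d(-7)) + S = -6 + 1967/4 = 1943/4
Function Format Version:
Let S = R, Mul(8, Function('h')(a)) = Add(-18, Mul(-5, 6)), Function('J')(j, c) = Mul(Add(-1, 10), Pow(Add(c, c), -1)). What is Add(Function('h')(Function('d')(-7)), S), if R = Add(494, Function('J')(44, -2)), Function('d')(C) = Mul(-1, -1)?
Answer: Rational(1943, 4) ≈ 485.75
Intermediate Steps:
Function('d')(C) = 1
Function('J')(j, c) = Mul(Rational(9, 2), Pow(c, -1)) (Function('J')(j, c) = Mul(9, Pow(Mul(2, c), -1)) = Mul(9, Mul(Rational(1, 2), Pow(c, -1))) = Mul(Rational(9, 2), Pow(c, -1)))
Function('h')(a) = -6 (Function('h')(a) = Mul(Rational(1, 8), Add(-18, Mul(-5, 6))) = Mul(Rational(1, 8), Add(-18, -30)) = Mul(Rational(1, 8), -48) = -6)
R = Rational(1967, 4) (R = Add(494, Mul(Rational(9, 2), Pow(-2, -1))) = Add(494, Mul(Rational(9, 2), Rational(-1, 2))) = Add(494, Rational(-9, 4)) = Rational(1967, 4) ≈ 491.75)
S = Rational(1967, 4) ≈ 491.75
Add(Function('h')(Function('d')(-7)), S) = Add(-6, Rational(1967, 4)) = Rational(1943, 4)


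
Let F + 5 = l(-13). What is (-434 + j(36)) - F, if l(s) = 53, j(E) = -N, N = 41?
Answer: -523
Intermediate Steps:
j(E) = -41 (j(E) = -1*41 = -41)
F = 48 (F = -5 + 53 = 48)
(-434 + j(36)) - F = (-434 - 41) - 1*48 = -475 - 48 = -523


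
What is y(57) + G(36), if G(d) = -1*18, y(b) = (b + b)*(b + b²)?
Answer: 376866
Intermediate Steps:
y(b) = 2*b*(b + b²) (y(b) = (2*b)*(b + b²) = 2*b*(b + b²))
G(d) = -18
y(57) + G(36) = 2*57²*(1 + 57) - 18 = 2*3249*58 - 18 = 376884 - 18 = 376866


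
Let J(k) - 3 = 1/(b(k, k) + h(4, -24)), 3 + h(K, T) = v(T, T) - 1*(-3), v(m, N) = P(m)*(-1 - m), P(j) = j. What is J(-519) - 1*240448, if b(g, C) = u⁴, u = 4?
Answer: -71171721/296 ≈ -2.4045e+5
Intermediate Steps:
v(m, N) = m*(-1 - m)
b(g, C) = 256 (b(g, C) = 4⁴ = 256)
h(K, T) = -T*(1 + T) (h(K, T) = -3 + (-T*(1 + T) - 1*(-3)) = -3 + (-T*(1 + T) + 3) = -3 + (3 - T*(1 + T)) = -T*(1 + T))
J(k) = 887/296 (J(k) = 3 + 1/(256 - 1*(-24)*(1 - 24)) = 3 + 1/(256 - 1*(-24)*(-23)) = 3 + 1/(256 - 552) = 3 + 1/(-296) = 3 - 1/296 = 887/296)
J(-519) - 1*240448 = 887/296 - 1*240448 = 887/296 - 240448 = -71171721/296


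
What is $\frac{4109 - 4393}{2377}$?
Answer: $- \frac{284}{2377} \approx -0.11948$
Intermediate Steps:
$\frac{4109 - 4393}{2377} = \left(-284\right) \frac{1}{2377} = - \frac{284}{2377}$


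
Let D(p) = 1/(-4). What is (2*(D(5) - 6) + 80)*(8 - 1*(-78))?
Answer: 5805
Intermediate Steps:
D(p) = -¼
(2*(D(5) - 6) + 80)*(8 - 1*(-78)) = (2*(-¼ - 6) + 80)*(8 - 1*(-78)) = (2*(-25/4) + 80)*(8 + 78) = (-25/2 + 80)*86 = (135/2)*86 = 5805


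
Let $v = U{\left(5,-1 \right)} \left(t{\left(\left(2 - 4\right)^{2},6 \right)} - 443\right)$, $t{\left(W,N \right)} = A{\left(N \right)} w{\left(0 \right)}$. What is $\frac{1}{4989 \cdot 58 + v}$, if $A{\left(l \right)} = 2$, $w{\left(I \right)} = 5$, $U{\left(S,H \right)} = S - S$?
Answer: $\frac{1}{289362} \approx 3.4559 \cdot 10^{-6}$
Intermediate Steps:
$U{\left(S,H \right)} = 0$
$t{\left(W,N \right)} = 10$ ($t{\left(W,N \right)} = 2 \cdot 5 = 10$)
$v = 0$ ($v = 0 \left(10 - 443\right) = 0 \left(-433\right) = 0$)
$\frac{1}{4989 \cdot 58 + v} = \frac{1}{4989 \cdot 58 + 0} = \frac{1}{289362 + 0} = \frac{1}{289362}$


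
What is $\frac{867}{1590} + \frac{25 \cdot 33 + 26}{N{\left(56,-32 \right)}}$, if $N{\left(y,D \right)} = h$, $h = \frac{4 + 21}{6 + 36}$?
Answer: $\frac{3790097}{2650} \approx 1430.2$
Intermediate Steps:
$h = \frac{25}{42} \approx 0.59524$
$N{\left(y,D \right)} = \frac{25}{42}$
$\frac{867}{1590} + \frac{25 \cdot 33 + 26}{N{\left(56,-32 \right)}} = \frac{867}{1590} + \frac{25 \cdot 33 + 26}{\frac{25}{42}} = 867 \cdot \frac{1}{1590} + \left(825 + 26\right) \frac{42}{25} = \frac{289}{530} + 851 \cdot \frac{42}{25} = \frac{289}{530} + \frac{35742}{25} = \frac{3790097}{2650}$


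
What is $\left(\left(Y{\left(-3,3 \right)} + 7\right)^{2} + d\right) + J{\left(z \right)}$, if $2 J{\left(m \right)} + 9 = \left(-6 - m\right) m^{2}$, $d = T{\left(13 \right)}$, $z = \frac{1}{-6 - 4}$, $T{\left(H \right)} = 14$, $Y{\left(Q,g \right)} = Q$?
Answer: $\frac{50941}{2000} \approx 25.47$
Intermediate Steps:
$z = - \frac{1}{10}$ ($z = \frac{1}{-10} = - \frac{1}{10} \approx -0.1$)
$d = 14$
$J{\left(m \right)} = - \frac{9}{2} + \frac{m^{2} \left(-6 - m\right)}{2}$ ($J{\left(m \right)} = - \frac{9}{2} + \frac{\left(-6 - m\right) m^{2}}{2} = - \frac{9}{2} + \frac{m^{2} \left(-6 - m\right)}{2}$)
$\left(\left(Y{\left(-3,3 \right)} + 7\right)^{2} + d\right) + J{\left(z \right)} = \left(\left(-3 + 7\right)^{2} + 14\right) - \left(\frac{9}{2} - \frac{1}{2000} + \frac{3}{100}\right) = \left(4^{2} + 14\right) - \frac{9059}{2000} = \left(16 + 14\right) - \frac{9059}{2000} = 30 - \frac{9059}{2000} = \frac{50941}{2000}$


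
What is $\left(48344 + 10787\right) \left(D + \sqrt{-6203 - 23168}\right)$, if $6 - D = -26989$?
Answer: $1596241345 + 59131 i \sqrt{29371} \approx 1.5962 \cdot 10^{9} + 1.0134 \cdot 10^{7} i$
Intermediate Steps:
$D = 26995$ ($D = 6 - -26989 = 6 + 26989 = 26995$)
$\left(48344 + 10787\right) \left(D + \sqrt{-6203 - 23168}\right) = \left(48344 + 10787\right) \left(26995 + \sqrt{-6203 - 23168}\right) = 59131 \left(26995 + \sqrt{-29371}\right) = 59131 \left(26995 + i \sqrt{29371}\right) = 1596241345 + 59131 i \sqrt{29371}$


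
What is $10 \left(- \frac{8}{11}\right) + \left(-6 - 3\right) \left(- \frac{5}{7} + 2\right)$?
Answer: $- \frac{1451}{77} \approx -18.844$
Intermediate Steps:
$10 \left(- \frac{8}{11}\right) + \left(-6 - 3\right) \left(- \frac{5}{7} + 2\right) = 10 \left(\left(-8\right) \frac{1}{11}\right) - 9 \left(\left(-5\right) \frac{1}{7} + 2\right) = 10 \left(- \frac{8}{11}\right) - 9 \left(- \frac{5}{7} + 2\right) = - \frac{80}{11} - \frac{81}{7} = - \frac{1451}{77}$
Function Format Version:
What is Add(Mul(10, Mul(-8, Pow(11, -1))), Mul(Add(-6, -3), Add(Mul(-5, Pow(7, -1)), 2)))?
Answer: Rational(-1451, 77) ≈ -18.844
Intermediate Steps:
Add(Mul(10, Mul(-8, Pow(11, -1))), Mul(Add(-6, -3), Add(Mul(-5, Pow(7, -1)), 2))) = Add(Mul(10, Mul(-8, Rational(1, 11))), Mul(-9, Add(Mul(-5, Rational(1, 7)), 2))) = Add(Mul(10, Rational(-8, 11)), Mul(-9, Add(Rational(-5, 7), 2))) = Add(Rational(-80, 11), Mul(-9, Rational(9, 7))) = Add(Rational(-80, 11), Rational(-81, 7)) = Rational(-1451, 77)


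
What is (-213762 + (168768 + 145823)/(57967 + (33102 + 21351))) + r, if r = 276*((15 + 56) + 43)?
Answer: -20493626569/112420 ≈ -1.8230e+5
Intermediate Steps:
r = 31464 (r = 276*(71 + 43) = 276*114 = 31464)
(-213762 + (168768 + 145823)/(57967 + (33102 + 21351))) + r = (-213762 + (168768 + 145823)/(57967 + (33102 + 21351))) + 31464 = (-213762 + 314591/(57967 + 54453)) + 31464 = (-213762 + 314591/112420) + 31464 = -24030809449/112420 + 31464 = -20493626569/112420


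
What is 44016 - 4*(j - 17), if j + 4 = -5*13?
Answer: 44360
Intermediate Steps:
j = -69 (j = -4 - 5*13 = -4 - 65 = -69)
44016 - 4*(j - 17) = 44016 - 4*(-69 - 17) = 44016 - 4*(-86) = 44016 + 344 = 44360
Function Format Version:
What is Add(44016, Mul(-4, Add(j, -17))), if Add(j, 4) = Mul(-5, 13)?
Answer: 44360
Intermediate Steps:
j = -69 (j = Add(-4, Mul(-5, 13)) = Add(-4, -65) = -69)
Add(44016, Mul(-4, Add(j, -17))) = Add(44016, Mul(-4, Add(-69, -17))) = Add(44016, Mul(-4, -86)) = Add(44016, 344) = 44360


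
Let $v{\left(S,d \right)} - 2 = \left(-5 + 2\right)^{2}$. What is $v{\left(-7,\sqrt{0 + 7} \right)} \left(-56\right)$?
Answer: $-616$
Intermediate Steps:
$v{\left(S,d \right)} = 11$ ($v{\left(S,d \right)} = 2 + \left(-5 + 2\right)^{2} = 2 + \left(-3\right)^{2} = 2 + 9 = 11$)
$v{\left(-7,\sqrt{0 + 7} \right)} \left(-56\right) = 11 \left(-56\right) = -616$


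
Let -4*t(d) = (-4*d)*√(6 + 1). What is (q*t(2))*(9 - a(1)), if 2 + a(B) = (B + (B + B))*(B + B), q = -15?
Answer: -150*√7 ≈ -396.86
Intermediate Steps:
t(d) = d*√7 (t(d) = -(-4*d)*√(6 + 1)/4 = -(-4*d)*√7/4 = -(-1)*d*√7 = d*√7)
a(B) = -2 + 6*B² (a(B) = -2 + (B + (B + B))*(B + B) = -2 + (B + 2*B)*(2*B) = -2 + (3*B)*(2*B) = -2 + 6*B²)
(q*t(2))*(9 - a(1)) = (-30*√7)*(9 - (-2 + 6*1²)) = (-30*√7)*(9 - (-2 + 6*1)) = (-30*√7)*(9 - (-2 + 6)) = (-30*√7)*(9 - 1*4) = (-30*√7)*(9 - 4) = -30*√7*5 = -150*√7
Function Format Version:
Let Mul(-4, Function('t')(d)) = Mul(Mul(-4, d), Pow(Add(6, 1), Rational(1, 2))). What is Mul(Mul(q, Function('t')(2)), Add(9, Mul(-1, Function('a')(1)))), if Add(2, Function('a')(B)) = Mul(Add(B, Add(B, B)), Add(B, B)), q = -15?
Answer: Mul(-150, Pow(7, Rational(1, 2))) ≈ -396.86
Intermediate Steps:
Function('t')(d) = Mul(d, Pow(7, Rational(1, 2))) (Function('t')(d) = Mul(Rational(-1, 4), Mul(Mul(-4, d), Pow(Add(6, 1), Rational(1, 2)))) = Mul(Rational(-1, 4), Mul(Mul(-4, d), Pow(7, Rational(1, 2)))) = Mul(Rational(-1, 4), Mul(-4, d, Pow(7, Rational(1, 2)))) = Mul(d, Pow(7, Rational(1, 2))))
Function('a')(B) = Add(-2, Mul(6, Pow(B, 2))) (Function('a')(B) = Add(-2, Mul(Add(B, Add(B, B)), Add(B, B))) = Add(-2, Mul(Add(B, Mul(2, B)), Mul(2, B))) = Add(-2, Mul(Mul(3, B), Mul(2, B))) = Add(-2, Mul(6, Pow(B, 2))))
Mul(Mul(q, Function('t')(2)), Add(9, Mul(-1, Function('a')(1)))) = Mul(Mul(-15, Mul(2, Pow(7, Rational(1, 2)))), Add(9, Mul(-1, Add(-2, Mul(6, Pow(1, 2)))))) = Mul(Mul(-30, Pow(7, Rational(1, 2))), Add(9, Mul(-1, Add(-2, Mul(6, 1))))) = Mul(Mul(-30, Pow(7, Rational(1, 2))), Add(9, Mul(-1, Add(-2, 6)))) = Mul(Mul(-30, Pow(7, Rational(1, 2))), Add(9, Mul(-1, 4))) = Mul(Mul(-30, Pow(7, Rational(1, 2))), Add(9, -4)) = Mul(Mul(-30, Pow(7, Rational(1, 2))), 5) = Mul(-150, Pow(7, Rational(1, 2)))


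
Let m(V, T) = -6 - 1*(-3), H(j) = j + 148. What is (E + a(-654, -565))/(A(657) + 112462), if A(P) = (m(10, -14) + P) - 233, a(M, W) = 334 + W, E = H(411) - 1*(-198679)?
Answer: 199007/112883 ≈ 1.7629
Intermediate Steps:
H(j) = 148 + j
E = 199238 (E = (148 + 411) - 1*(-198679) = 559 + 198679 = 199238)
m(V, T) = -3 (m(V, T) = -6 + 3 = -3)
A(P) = -236 + P (A(P) = (-3 + P) - 233 = -236 + P)
(E + a(-654, -565))/(A(657) + 112462) = (199238 + (334 - 565))/((-236 + 657) + 112462) = (199238 - 231)/(421 + 112462) = 199007/112883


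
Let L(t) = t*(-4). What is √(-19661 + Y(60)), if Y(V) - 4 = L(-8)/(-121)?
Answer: 3*I*√264281/11 ≈ 140.2*I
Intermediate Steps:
L(t) = -4*t
Y(V) = 452/121 (Y(V) = 4 - 4*(-8)/(-121) = 4 + 32*(-1/121) = 4 - 32/121 = 452/121)
√(-19661 + Y(60)) = √(-19661 + 452/121) = √(-2378529/121) = 3*I*√264281/11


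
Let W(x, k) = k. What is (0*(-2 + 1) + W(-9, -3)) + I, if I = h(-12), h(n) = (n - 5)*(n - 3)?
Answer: 252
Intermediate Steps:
h(n) = (-5 + n)*(-3 + n)
I = 255 (I = 15 + (-12)**2 - 8*(-12) = 15 + 144 + 96 = 255)
(0*(-2 + 1) + W(-9, -3)) + I = (0*(-2 + 1) - 3) + 255 = (0*(-1) - 3) + 255 = (0 - 3) + 255 = -3 + 255 = 252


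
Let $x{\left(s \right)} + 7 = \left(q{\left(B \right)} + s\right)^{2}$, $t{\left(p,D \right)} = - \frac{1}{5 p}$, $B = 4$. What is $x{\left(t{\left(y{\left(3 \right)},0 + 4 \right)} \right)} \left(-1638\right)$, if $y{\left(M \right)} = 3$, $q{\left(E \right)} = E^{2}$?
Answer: $- \frac{10109372}{25} \approx -4.0438 \cdot 10^{5}$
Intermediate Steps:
$t{\left(p,D \right)} = - \frac{1}{5 p}$
$x{\left(s \right)} = -7 + \left(16 + s\right)^{2}$ ($x{\left(s \right)} = -7 + \left(4^{2} + s\right)^{2} = -7 + \left(16 + s\right)^{2}$)
$x{\left(t{\left(y{\left(3 \right)},0 + 4 \right)} \right)} \left(-1638\right) = \left(-7 + \left(16 - \frac{1}{5 \cdot 3}\right)^{2}\right) \left(-1638\right) = \left(-7 + \left(16 - \frac{1}{15}\right)^{2}\right) \left(-1638\right) = \left(-7 + \left(\frac{239}{15}\right)^{2}\right) \left(-1638\right) = \left(-7 + \frac{57121}{225}\right) \left(-1638\right) = \frac{55546}{225} \left(-1638\right) = - \frac{10109372}{25}$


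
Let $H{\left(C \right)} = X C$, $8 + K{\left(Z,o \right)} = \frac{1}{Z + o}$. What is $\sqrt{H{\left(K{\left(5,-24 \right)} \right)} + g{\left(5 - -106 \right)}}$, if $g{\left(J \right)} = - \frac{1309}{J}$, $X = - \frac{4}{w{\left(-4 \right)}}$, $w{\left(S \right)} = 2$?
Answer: $\frac{\sqrt{19181355}}{2109} \approx 2.0766$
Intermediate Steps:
$K{\left(Z,o \right)} = -8 + \frac{1}{Z + o}$
$X = -2$ ($X = - \frac{4}{2} = \left(-4\right) \frac{1}{2} = -2$)
$H{\left(C \right)} = - 2 C$
$\sqrt{H{\left(K{\left(5,-24 \right)} \right)} + g{\left(5 - -106 \right)}} = \sqrt{- 2 \frac{1 - 40 - -192}{5 - 24} - \frac{1309}{5 - -106}} = \sqrt{- 2 \frac{1 - 40 + 192}{-19} - \frac{1309}{5 + 106}} = \sqrt{- 2 \left(\left(- \frac{1}{19}\right) 153\right) - \frac{1309}{111}} = \sqrt{\left(-2\right) \left(- \frac{153}{19}\right) - \frac{1309}{111}} = \sqrt{\frac{306}{19} - \frac{1309}{111}} = \sqrt{\frac{9095}{2109}} = \frac{\sqrt{19181355}}{2109}$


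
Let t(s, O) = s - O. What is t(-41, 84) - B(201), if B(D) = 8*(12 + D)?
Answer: -1829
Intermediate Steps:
B(D) = 96 + 8*D
t(-41, 84) - B(201) = (-41 - 1*84) - (96 + 8*201) = (-41 - 84) - (96 + 1608) = -125 - 1*1704 = -125 - 1704 = -1829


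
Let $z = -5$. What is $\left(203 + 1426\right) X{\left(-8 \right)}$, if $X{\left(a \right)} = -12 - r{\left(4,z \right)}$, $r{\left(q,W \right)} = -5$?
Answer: $-11403$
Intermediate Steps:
$X{\left(a \right)} = -7$ ($X{\left(a \right)} = -12 - -5 = -12 + 5 = -7$)
$\left(203 + 1426\right) X{\left(-8 \right)} = \left(203 + 1426\right) \left(-7\right) = 1629 \left(-7\right) = -11403$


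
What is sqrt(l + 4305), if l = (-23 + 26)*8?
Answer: 3*sqrt(481) ≈ 65.795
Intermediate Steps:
l = 24 (l = 3*8 = 24)
sqrt(l + 4305) = sqrt(24 + 4305) = sqrt(4329) = 3*sqrt(481)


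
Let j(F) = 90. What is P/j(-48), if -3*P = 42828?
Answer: -7138/45 ≈ -158.62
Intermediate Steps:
P = -14276 (P = -1/3*42828 = -14276)
P/j(-48) = -14276/90 = -14276*1/90 = -7138/45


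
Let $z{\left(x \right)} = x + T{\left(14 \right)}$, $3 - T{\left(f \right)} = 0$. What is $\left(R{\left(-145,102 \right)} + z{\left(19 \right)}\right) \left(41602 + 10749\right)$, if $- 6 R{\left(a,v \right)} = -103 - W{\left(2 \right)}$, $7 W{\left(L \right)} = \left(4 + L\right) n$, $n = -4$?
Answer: $\frac{84860971}{42} \approx 2.0205 \cdot 10^{6}$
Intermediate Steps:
$T{\left(f \right)} = 3$ ($T{\left(f \right)} = 3 - 0 = 3 + 0 = 3$)
$W{\left(L \right)} = - \frac{16}{7} - \frac{4 L}{7}$ ($W{\left(L \right)} = \frac{\left(4 + L\right) \left(-4\right)}{7} = \frac{-16 - 4 L}{7} = - \frac{16}{7} - \frac{4 L}{7}$)
$z{\left(x \right)} = 3 + x$ ($z{\left(x \right)} = x + 3 = 3 + x$)
$R{\left(a,v \right)} = \frac{697}{42}$ ($R{\left(a,v \right)} = - \frac{-103 - \left(- \frac{16}{7} - \frac{8}{7}\right)}{6} = - \frac{-103 - - \frac{24}{7}}{6} = - \frac{-103 + \frac{24}{7}}{6} = \left(- \frac{1}{6}\right) \left(- \frac{697}{7}\right) = \frac{697}{42}$)
$\left(R{\left(-145,102 \right)} + z{\left(19 \right)}\right) \left(41602 + 10749\right) = \left(\frac{697}{42} + \left(3 + 19\right)\right) \left(41602 + 10749\right) = \left(\frac{697}{42} + 22\right) 52351 = \frac{1621}{42} \cdot 52351 = \frac{84860971}{42}$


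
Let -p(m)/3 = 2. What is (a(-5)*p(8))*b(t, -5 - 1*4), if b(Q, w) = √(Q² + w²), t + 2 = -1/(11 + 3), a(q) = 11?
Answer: -33*√16717/7 ≈ -609.53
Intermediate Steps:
p(m) = -6 (p(m) = -3*2 = -6)
t = -29/14 (t = -2 - 1/(11 + 3) = -2 - 1/14 = -29/14 ≈ -2.0714)
(a(-5)*p(8))*b(t, -5 - 1*4) = (11*(-6))*√((-29/14)² + (-5 - 1*4)²) = -66*√(841/196 + (-5 - 4)²) = -66*√(841/196 + (-9)²) = -66*√(841/196 + 81) = -33*√16717/7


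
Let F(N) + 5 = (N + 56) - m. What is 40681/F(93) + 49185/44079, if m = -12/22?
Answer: 6601053313/23361870 ≈ 282.56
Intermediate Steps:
m = -6/11 (m = -12*1/22 = -6/11 ≈ -0.54545)
F(N) = 567/11 + N (F(N) = -5 + ((N + 56) - 1*(-6/11)) = -5 + ((56 + N) + 6/11) = -5 + (622/11 + N) = 567/11 + N)
40681/F(93) + 49185/44079 = 40681/(567/11 + 93) + 49185/44079 = 40681/(1590/11) + 49185*(1/44079) = 40681*(11/1590) + 16395/14693 = 447491/1590 + 16395/14693 = 6601053313/23361870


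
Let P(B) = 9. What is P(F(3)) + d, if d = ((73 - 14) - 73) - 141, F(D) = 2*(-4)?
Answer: -146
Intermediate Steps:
F(D) = -8
d = -155 (d = (59 - 73) - 141 = -14 - 141 = -155)
P(F(3)) + d = 9 - 155 = -146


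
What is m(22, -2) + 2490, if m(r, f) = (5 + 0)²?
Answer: 2515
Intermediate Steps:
m(r, f) = 25 (m(r, f) = 5² = 25)
m(22, -2) + 2490 = 25 + 2490 = 2515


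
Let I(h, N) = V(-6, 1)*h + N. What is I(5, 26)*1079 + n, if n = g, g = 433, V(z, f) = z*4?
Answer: -100993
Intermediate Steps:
V(z, f) = 4*z
n = 433
I(h, N) = N - 24*h (I(h, N) = (4*(-6))*h + N = -24*h + N = N - 24*h)
I(5, 26)*1079 + n = (26 - 24*5)*1079 + 433 = (26 - 120)*1079 + 433 = -94*1079 + 433 = -101426 + 433 = -100993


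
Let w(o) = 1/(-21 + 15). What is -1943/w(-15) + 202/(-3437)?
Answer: 40068344/3437 ≈ 11658.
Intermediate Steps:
w(o) = -⅙ (w(o) = 1/(-6) = -⅙)
-1943/w(-15) + 202/(-3437) = -1943/(-⅙) + 202/(-3437) = -1943*(-6) + 202*(-1/3437) = 11658 - 202/3437 = 40068344/3437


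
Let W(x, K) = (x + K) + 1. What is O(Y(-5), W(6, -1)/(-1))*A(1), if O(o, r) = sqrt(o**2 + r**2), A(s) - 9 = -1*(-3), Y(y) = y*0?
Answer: 72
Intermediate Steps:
Y(y) = 0
A(s) = 12 (A(s) = 9 - 1*(-3) = 9 + 3 = 12)
W(x, K) = 1 + K + x (W(x, K) = (K + x) + 1 = 1 + K + x)
O(Y(-5), W(6, -1)/(-1))*A(1) = sqrt(0**2 + ((1 - 1 + 6)/(-1))**2)*12 = sqrt(0 + (6*(-1))**2)*12 = sqrt(0 + (-6)**2)*12 = sqrt(0 + 36)*12 = sqrt(36)*12 = 6*12 = 72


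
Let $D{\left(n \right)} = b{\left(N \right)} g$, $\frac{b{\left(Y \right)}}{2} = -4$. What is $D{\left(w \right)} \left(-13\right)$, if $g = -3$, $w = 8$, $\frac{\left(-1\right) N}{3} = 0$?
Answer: $-312$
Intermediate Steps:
$N = 0$ ($N = \left(-3\right) 0 = 0$)
$b{\left(Y \right)} = -8$ ($b{\left(Y \right)} = 2 \left(-4\right) = -8$)
$D{\left(n \right)} = 24$ ($D{\left(n \right)} = \left(-8\right) \left(-3\right) = 24$)
$D{\left(w \right)} \left(-13\right) = 24 \left(-13\right) = -312$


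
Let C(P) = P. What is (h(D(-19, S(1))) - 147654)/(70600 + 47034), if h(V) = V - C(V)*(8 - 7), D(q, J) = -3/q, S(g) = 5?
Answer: -73827/58817 ≈ -1.2552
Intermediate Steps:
h(V) = 0 (h(V) = V - V*(8 - 7) = V - V = 0)
(h(D(-19, S(1))) - 147654)/(70600 + 47034) = (0 - 147654)/(70600 + 47034) = -147654/117634 = -147654*1/117634 = -73827/58817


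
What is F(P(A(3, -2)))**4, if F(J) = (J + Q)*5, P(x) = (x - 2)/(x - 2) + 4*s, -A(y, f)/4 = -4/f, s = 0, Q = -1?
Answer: 0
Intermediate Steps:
A(y, f) = 16/f (A(y, f) = -(-16)/f = 16/f)
P(x) = 1 (P(x) = (x - 2)/(x - 2) + 4*0 = (-2 + x)/(-2 + x) + 0 = 1 + 0 = 1)
F(J) = -5 + 5*J (F(J) = (J - 1)*5 = (-1 + J)*5 = -5 + 5*J)
F(P(A(3, -2)))**4 = (-5 + 5*1)**4 = (-5 + 5)**4 = 0**4 = 0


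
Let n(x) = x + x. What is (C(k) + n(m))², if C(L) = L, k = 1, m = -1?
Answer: 1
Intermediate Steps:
n(x) = 2*x
(C(k) + n(m))² = (1 + 2*(-1))² = (1 - 2)² = (-1)² = 1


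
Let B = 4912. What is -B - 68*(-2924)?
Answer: 193920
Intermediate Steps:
-B - 68*(-2924) = -1*4912 - 68*(-2924) = -4912 - 1*(-198832) = -4912 + 198832 = 193920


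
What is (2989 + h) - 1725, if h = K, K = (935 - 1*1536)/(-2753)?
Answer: 3480393/2753 ≈ 1264.2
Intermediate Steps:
K = 601/2753 (K = (935 - 1536)*(-1/2753) = -601*(-1/2753) = 601/2753 ≈ 0.21831)
h = 601/2753 ≈ 0.21831
(2989 + h) - 1725 = (2989 + 601/2753) - 1725 = 8229318/2753 - 1725 = 3480393/2753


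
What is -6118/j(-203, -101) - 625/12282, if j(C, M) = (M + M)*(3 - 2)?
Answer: 37507513/1240482 ≈ 30.236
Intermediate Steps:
j(C, M) = 2*M (j(C, M) = (2*M)*1 = 2*M)
-6118/j(-203, -101) - 625/12282 = -6118/(2*(-101)) - 625/12282 = -6118/(-202) - 625*1/12282 = -6118*(-1/202) - 625/12282 = 3059/101 - 625/12282 = 37507513/1240482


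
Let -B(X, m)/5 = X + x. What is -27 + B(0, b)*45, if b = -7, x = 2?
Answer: -477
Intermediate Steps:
B(X, m) = -10 - 5*X (B(X, m) = -5*(X + 2) = -5*(2 + X) = -10 - 5*X)
-27 + B(0, b)*45 = -27 + (-10 - 5*0)*45 = -27 + (-10 + 0)*45 = -27 - 10*45 = -27 - 450 = -477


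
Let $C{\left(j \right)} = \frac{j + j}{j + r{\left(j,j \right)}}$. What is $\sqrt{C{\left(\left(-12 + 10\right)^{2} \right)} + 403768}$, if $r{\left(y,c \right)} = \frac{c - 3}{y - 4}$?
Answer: $2 \sqrt{100942} \approx 635.43$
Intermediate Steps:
$r{\left(y,c \right)} = \frac{-3 + c}{-4 + y}$
$C{\left(j \right)} = \frac{2 j}{j + \frac{-3 + j}{-4 + j}}$ ($C{\left(j \right)} = \frac{j + j}{j + \frac{-3 + j}{-4 + j}} = \frac{2 j}{j + \frac{-3 + j}{-4 + j}}$)
$\sqrt{C{\left(\left(-12 + 10\right)^{2} \right)} + 403768} = \sqrt{\frac{2 \left(-12 + 10\right)^{2} \left(-4 + \left(-12 + 10\right)^{2}\right)}{-3 + \left(-12 + 10\right)^{2} + \left(-12 + 10\right)^{2} \left(-4 + \left(-12 + 10\right)^{2}\right)} + 403768} = \sqrt{\frac{2 \left(-2\right)^{2} \left(-4 + \left(-2\right)^{2}\right)}{-3 + \left(-2\right)^{2} + \left(-2\right)^{2} \left(-4 + \left(-2\right)^{2}\right)} + 403768} = \sqrt{2 \cdot 4 \frac{1}{-3 + 4 + 4 \left(-4 + 4\right)} \left(-4 + 4\right) + 403768} = \sqrt{2 \cdot 4 \frac{1}{-3 + 4 + 4 \cdot 0} \cdot 0 + 403768} = \sqrt{2 \cdot 4 \frac{1}{-3 + 4 + 0} \cdot 0 + 403768} = \sqrt{2 \cdot 4 \cdot 1^{-1} \cdot 0 + 403768} = \sqrt{2 \cdot 4 \cdot 1 \cdot 0 + 403768} = \sqrt{0 + 403768} = \sqrt{403768} = 2 \sqrt{100942}$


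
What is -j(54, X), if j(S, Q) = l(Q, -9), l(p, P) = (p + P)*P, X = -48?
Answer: -513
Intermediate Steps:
l(p, P) = P*(P + p) (l(p, P) = (P + p)*P = P*(P + p))
j(S, Q) = 81 - 9*Q (j(S, Q) = -9*(-9 + Q) = 81 - 9*Q)
-j(54, X) = -(81 - 9*(-48)) = -(81 + 432) = -1*513 = -513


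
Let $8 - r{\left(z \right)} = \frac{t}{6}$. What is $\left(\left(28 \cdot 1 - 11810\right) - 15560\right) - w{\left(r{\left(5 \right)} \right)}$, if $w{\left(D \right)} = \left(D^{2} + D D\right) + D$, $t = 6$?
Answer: $-27447$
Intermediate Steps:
$r{\left(z \right)} = 7$ ($r{\left(z \right)} = 8 - \frac{6}{6} = 8 - 6 \cdot \frac{1}{6} = 8 - 1 = 7$)
$w{\left(D \right)} = D + 2 D^{2}$ ($w{\left(D \right)} = \left(D^{2} + D^{2}\right) + D = 2 D^{2} + D = D + 2 D^{2}$)
$\left(\left(28 \cdot 1 - 11810\right) - 15560\right) - w{\left(r{\left(5 \right)} \right)} = \left(\left(28 \cdot 1 - 11810\right) - 15560\right) - 7 \left(1 + 2 \cdot 7\right) = \left(\left(28 - 11810\right) - 15560\right) - 7 \left(1 + 14\right) = \left(-11782 - 15560\right) - 7 \cdot 15 = -27342 - 105 = -27447$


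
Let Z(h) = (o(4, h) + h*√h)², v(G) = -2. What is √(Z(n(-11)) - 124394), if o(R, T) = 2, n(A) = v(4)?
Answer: √(-124398 - 8*I*√2) ≈ 0.016 - 352.7*I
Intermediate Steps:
n(A) = -2
Z(h) = (2 + h^(3/2))² (Z(h) = (2 + h*√h)² = (2 + h^(3/2))²)
√(Z(n(-11)) - 124394) = √((2 + (-2)^(3/2))² - 124394) = √((2 - 2*I*√2)² - 124394) = √(-124394 + (2 - 2*I*√2)²)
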